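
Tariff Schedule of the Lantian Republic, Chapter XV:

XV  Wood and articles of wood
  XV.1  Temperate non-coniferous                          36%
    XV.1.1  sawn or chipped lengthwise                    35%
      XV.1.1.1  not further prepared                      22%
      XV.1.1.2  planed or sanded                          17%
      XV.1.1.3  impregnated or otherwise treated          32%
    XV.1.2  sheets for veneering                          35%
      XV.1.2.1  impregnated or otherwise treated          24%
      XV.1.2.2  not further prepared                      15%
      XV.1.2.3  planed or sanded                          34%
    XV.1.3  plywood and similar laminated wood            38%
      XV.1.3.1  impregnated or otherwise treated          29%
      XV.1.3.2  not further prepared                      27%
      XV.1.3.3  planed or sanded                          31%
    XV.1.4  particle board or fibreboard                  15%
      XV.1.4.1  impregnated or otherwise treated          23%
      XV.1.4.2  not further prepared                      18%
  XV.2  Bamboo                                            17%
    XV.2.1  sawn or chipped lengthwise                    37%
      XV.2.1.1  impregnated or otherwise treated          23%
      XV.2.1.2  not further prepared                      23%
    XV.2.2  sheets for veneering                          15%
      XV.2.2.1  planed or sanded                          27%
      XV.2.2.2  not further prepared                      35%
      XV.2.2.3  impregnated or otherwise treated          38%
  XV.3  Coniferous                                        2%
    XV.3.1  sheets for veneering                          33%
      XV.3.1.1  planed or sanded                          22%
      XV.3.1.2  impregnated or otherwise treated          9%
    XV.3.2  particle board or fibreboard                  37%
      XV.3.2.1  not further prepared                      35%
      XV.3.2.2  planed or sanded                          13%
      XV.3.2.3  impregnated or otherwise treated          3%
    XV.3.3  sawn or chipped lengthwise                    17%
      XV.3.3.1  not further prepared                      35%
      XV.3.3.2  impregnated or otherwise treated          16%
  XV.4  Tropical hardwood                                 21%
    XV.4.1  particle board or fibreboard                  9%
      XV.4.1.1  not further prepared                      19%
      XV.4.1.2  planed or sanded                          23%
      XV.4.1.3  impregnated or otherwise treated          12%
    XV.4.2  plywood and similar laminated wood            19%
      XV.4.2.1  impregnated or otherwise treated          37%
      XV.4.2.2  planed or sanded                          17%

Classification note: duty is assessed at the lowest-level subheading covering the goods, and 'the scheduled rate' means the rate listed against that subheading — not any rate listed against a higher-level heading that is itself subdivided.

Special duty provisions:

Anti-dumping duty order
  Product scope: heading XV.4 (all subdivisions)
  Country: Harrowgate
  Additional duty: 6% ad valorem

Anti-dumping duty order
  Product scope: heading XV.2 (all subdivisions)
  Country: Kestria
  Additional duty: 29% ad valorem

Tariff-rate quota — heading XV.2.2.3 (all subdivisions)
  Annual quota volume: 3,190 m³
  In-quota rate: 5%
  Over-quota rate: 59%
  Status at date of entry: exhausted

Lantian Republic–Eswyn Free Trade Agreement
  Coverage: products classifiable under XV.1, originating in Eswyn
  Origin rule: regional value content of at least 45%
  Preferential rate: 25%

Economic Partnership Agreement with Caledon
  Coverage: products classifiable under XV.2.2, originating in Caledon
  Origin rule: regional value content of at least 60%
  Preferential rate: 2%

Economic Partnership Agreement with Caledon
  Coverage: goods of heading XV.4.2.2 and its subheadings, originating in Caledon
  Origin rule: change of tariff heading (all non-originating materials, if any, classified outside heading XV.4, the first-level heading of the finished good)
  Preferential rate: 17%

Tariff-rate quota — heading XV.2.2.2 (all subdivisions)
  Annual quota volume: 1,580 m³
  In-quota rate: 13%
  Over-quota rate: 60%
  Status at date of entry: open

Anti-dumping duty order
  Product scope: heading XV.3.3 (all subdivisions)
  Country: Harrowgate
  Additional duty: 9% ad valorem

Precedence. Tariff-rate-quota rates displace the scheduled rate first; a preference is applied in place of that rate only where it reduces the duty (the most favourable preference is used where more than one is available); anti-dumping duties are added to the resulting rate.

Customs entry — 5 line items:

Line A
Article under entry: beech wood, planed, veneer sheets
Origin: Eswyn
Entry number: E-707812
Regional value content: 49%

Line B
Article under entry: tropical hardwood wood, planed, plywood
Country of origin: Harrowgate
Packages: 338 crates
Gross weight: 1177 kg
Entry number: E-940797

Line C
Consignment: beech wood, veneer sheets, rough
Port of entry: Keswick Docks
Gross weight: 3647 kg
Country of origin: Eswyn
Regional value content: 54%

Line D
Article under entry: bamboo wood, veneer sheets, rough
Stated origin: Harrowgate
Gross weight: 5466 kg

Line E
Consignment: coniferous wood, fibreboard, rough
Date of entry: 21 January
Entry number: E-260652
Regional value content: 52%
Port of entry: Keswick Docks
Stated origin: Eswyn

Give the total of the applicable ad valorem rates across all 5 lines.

Line A: beech → XV.1; veneer sheets → XV.1.2; planed → XV.1.2.3. Scheduled 34%. Eswyn agreement on XV.1: RVC ≥ 45% → 25% available; preferential 25%. → 25%.
Line B: tropical hardwood → XV.4; plywood → XV.4.2; planed → XV.4.2.2. Scheduled 17%. anti-dumping (Harrowgate, XV.4): +6%; total 17% + 6% = 23%. → 23%.
Line C: beech → XV.1; veneer sheets → XV.1.2; rough → XV.1.2.2. Scheduled 15%. Eswyn agreement on XV.1: RVC ≥ 45% → 25% available; preference 25% not lower than 15% → no reduction. → 15%.
Line D: bamboo → XV.2; veneer sheets → XV.2.2; rough → XV.2.2.2. Scheduled 35%. quota on XV.2.2.2 open → in-quota 13%. → 13%.
Line E: coniferous → XV.3; fibreboard → XV.3.2; rough → XV.3.2.1. Scheduled 35%. Eswyn agreement on XV.1: XV.3.2.1 not covered. → 35%.
Sum: 25% + 23% + 15% + 13% + 35% = 111%.

111%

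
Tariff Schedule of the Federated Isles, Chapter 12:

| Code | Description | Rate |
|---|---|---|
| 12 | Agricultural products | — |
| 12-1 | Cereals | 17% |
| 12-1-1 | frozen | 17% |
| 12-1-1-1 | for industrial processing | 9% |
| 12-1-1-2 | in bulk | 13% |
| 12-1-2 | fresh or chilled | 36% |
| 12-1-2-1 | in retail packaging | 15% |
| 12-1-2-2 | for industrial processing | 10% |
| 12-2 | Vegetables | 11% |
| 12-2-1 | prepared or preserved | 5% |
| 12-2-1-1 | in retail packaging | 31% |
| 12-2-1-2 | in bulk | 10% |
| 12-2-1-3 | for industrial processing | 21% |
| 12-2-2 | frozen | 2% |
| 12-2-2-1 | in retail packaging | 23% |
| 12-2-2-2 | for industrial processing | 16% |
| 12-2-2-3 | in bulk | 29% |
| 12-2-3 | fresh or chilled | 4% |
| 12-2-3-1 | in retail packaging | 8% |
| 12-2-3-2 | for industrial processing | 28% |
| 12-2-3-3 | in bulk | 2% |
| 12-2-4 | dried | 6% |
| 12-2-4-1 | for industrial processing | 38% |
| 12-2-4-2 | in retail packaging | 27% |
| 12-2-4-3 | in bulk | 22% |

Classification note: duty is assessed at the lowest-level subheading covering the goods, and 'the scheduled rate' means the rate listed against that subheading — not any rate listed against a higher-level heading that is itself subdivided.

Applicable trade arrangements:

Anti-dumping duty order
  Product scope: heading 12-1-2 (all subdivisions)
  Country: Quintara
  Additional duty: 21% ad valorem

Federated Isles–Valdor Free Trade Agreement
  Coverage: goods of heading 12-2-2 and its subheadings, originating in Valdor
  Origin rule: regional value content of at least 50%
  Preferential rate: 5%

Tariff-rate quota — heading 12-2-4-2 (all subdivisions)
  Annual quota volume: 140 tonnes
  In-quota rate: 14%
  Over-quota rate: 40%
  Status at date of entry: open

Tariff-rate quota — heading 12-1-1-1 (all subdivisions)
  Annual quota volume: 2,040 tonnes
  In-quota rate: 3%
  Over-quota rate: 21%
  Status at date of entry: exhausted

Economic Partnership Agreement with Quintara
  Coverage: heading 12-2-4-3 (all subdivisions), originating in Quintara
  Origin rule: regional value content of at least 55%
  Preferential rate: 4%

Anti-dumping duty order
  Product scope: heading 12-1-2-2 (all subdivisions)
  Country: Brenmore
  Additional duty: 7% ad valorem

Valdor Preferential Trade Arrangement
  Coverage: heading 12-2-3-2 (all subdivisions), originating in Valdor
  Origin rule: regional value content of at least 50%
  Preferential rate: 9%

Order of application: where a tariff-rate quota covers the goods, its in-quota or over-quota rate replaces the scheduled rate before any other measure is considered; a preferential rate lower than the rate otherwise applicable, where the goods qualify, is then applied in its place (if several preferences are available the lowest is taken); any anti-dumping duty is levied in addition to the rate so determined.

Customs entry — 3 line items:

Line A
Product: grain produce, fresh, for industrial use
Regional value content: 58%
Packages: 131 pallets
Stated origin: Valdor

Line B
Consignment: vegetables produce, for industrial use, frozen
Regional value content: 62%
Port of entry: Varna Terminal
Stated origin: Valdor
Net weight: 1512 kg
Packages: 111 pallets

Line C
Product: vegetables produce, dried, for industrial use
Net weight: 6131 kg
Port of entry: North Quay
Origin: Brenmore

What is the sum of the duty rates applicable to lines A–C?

Line A: grain → 12-1; fresh → 12-1-2; for industrial use → 12-1-2-2. Scheduled 10%. Valdor agreement on 12-2-2: 12-1-2-2 not covered; Valdor agreement on 12-2-3-2: 12-1-2-2 not covered. → 10%.
Line B: vegetables → 12-2; frozen → 12-2-2; for industrial use → 12-2-2-2. Scheduled 16%. Valdor agreement on 12-2-2: RVC ≥ 50% → 5% available; Valdor agreement on 12-2-3-2: 12-2-2-2 not covered; preferential 5%. → 5%.
Line C: vegetables → 12-2; dried → 12-2-4; for industrial use → 12-2-4-1. Scheduled 38%. No special measure applies. → 38%.
Sum: 10% + 5% + 38% = 53%.

53%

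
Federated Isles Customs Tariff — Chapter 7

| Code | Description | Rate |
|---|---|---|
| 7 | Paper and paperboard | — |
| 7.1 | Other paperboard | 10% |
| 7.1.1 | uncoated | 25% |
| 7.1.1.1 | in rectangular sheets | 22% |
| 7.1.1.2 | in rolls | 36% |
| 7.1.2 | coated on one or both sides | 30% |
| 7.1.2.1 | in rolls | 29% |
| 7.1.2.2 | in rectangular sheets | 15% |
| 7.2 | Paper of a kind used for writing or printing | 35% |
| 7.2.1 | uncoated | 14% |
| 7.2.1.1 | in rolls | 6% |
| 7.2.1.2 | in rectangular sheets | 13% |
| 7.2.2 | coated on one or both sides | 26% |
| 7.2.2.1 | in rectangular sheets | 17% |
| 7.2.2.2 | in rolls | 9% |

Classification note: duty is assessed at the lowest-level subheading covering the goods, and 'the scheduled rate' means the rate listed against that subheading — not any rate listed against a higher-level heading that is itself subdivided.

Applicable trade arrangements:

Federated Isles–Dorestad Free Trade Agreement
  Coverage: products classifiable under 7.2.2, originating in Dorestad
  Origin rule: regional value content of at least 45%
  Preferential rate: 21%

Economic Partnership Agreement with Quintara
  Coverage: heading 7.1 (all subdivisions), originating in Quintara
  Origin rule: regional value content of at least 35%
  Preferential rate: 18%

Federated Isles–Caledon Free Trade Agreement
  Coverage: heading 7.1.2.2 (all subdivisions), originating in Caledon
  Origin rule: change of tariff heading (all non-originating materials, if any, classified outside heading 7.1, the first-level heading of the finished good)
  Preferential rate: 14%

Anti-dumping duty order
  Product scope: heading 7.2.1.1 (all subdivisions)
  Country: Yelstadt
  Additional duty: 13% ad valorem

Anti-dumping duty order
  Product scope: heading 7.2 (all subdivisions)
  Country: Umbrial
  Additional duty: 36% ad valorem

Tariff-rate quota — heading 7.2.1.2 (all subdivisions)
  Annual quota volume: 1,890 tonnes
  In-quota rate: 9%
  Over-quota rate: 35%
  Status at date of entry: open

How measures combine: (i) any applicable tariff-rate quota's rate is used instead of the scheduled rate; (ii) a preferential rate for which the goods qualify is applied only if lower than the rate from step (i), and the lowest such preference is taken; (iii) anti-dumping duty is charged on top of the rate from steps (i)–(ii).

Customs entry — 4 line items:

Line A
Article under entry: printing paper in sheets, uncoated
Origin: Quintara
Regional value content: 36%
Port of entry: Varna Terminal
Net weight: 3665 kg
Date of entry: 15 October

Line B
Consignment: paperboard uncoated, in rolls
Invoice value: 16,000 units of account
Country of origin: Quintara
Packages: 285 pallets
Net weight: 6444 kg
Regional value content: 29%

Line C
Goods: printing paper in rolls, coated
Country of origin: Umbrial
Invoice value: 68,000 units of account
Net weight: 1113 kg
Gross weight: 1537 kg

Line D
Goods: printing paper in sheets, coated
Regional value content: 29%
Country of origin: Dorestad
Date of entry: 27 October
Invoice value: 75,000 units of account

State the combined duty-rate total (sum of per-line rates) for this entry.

107%

Line A: printing paper → 7.2; uncoated → 7.2.1; in sheets → 7.2.1.2. Scheduled 13%. quota on 7.2.1.2 open → in-quota 9%; Quintara agreement on 7.1: 7.2.1.2 not covered. → 9%.
Line B: paperboard → 7.1; uncoated → 7.1.1; in rolls → 7.1.1.2. Scheduled 36%. Quintara agreement on 7.1: RVC < 35%. → 36%.
Line C: printing paper → 7.2; coated → 7.2.2; in rolls → 7.2.2.2. Scheduled 9%. anti-dumping (Umbrial, 7.2): +36%; total 9% + 36% = 45%. → 45%.
Line D: printing paper → 7.2; coated → 7.2.2; in sheets → 7.2.2.1. Scheduled 17%. Dorestad agreement on 7.2.2: RVC < 45%. → 17%.
Sum: 9% + 36% + 45% + 17% = 107%.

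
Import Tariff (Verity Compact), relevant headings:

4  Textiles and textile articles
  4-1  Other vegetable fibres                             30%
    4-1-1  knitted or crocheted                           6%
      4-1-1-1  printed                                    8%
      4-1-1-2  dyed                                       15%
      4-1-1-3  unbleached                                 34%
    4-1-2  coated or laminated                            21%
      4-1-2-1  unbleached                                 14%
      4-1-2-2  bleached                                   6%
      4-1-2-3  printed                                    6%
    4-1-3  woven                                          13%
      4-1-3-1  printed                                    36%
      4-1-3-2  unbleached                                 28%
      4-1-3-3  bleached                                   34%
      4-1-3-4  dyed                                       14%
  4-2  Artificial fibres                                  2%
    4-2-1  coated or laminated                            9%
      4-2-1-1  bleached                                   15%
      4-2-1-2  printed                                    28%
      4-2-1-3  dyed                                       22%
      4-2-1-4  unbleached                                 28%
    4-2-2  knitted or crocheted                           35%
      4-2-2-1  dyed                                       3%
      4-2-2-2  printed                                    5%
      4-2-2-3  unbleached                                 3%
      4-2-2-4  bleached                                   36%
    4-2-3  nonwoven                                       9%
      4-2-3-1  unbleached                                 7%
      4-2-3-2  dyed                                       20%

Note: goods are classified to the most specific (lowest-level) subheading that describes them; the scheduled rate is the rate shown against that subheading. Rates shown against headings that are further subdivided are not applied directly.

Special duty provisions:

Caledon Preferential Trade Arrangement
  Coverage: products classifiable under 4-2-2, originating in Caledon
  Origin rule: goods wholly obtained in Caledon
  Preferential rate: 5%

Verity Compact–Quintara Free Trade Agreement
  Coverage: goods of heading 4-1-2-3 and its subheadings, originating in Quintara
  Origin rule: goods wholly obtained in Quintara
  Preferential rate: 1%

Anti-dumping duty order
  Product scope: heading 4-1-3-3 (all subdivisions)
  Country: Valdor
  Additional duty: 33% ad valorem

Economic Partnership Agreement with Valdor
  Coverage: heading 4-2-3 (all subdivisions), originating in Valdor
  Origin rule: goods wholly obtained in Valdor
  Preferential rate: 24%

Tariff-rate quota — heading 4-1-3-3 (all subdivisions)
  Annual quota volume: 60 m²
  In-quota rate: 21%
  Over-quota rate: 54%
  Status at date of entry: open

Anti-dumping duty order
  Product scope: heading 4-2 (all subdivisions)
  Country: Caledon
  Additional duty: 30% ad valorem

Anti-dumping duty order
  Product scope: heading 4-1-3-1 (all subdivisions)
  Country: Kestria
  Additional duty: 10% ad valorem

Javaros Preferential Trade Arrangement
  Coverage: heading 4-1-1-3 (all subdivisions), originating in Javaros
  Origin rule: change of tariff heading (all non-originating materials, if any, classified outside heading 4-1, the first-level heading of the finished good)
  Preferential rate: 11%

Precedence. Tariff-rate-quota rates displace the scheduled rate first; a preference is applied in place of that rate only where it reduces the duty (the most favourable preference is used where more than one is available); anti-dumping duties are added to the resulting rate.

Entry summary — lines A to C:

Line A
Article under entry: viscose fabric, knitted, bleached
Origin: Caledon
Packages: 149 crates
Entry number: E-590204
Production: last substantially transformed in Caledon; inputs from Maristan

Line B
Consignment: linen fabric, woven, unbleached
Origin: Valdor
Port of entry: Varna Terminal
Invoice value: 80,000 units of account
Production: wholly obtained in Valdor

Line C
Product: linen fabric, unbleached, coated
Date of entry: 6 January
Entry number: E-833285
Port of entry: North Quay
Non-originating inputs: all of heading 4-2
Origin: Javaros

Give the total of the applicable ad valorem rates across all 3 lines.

Line A: viscose → 4-2; knitted → 4-2-2; bleached → 4-2-2-4. Scheduled 36%. Caledon agreement on 4-2-2: not wholly obtained; anti-dumping (Caledon, 4-2): +30%; total 36% + 30% = 66%. → 66%.
Line B: linen → 4-1; woven → 4-1-3; unbleached → 4-1-3-2. Scheduled 28%. Valdor agreement on 4-2-3: 4-1-3-2 not covered. → 28%.
Line C: linen → 4-1; coated → 4-1-2; unbleached → 4-1-2-1. Scheduled 14%. Javaros agreement on 4-1-1-3: 4-1-2-1 not covered. → 14%.
Sum: 66% + 28% + 14% = 108%.

108%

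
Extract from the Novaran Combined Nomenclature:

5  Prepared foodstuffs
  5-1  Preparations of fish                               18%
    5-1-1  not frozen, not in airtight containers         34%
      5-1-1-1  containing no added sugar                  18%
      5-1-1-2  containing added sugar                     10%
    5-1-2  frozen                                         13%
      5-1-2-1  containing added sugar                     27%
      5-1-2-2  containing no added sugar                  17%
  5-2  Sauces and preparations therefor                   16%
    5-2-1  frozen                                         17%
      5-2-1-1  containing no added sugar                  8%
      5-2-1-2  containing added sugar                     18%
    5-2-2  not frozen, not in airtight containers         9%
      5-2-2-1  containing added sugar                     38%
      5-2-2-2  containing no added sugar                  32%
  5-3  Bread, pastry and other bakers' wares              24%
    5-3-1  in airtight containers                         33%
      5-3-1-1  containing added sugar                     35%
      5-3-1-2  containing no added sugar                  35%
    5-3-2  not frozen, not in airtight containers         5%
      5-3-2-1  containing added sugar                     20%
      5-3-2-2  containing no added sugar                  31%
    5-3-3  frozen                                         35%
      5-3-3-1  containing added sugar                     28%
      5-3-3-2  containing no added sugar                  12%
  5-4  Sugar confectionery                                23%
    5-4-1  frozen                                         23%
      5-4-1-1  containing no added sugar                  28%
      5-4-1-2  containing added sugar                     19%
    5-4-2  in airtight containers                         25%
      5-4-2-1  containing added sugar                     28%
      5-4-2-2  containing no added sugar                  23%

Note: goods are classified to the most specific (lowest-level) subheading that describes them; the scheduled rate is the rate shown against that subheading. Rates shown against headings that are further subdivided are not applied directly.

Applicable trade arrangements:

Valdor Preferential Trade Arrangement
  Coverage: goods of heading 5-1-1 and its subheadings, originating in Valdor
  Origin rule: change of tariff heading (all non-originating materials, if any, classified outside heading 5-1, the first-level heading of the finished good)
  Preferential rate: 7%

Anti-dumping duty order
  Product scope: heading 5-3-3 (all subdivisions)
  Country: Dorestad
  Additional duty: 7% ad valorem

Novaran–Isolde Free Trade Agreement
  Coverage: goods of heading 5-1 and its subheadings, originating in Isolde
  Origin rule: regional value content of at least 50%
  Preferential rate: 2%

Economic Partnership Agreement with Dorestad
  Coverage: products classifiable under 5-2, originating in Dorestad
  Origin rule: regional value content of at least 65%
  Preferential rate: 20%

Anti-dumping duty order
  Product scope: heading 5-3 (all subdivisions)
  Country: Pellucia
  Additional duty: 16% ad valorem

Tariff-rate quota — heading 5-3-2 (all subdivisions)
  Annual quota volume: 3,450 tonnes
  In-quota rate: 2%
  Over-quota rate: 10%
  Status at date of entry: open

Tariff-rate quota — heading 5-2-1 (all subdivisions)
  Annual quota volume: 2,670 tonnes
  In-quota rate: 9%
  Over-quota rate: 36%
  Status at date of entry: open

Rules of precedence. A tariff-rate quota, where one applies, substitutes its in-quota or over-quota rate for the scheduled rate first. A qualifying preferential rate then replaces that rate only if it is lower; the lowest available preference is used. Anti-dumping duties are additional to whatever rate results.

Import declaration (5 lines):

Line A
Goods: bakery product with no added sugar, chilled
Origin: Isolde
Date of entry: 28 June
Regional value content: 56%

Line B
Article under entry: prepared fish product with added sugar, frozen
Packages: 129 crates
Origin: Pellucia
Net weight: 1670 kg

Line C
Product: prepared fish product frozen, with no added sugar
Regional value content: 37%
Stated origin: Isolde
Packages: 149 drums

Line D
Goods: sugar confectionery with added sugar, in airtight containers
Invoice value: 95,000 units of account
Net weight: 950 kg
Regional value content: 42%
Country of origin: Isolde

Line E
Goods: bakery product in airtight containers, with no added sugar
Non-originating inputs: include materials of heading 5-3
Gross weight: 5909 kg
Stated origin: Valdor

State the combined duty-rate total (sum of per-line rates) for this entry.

109%

Line A: bakery product → 5-3; chilled → 5-3-2; with no added sugar → 5-3-2-2. Scheduled 31%. quota on 5-3-2 open → in-quota 2%; Isolde agreement on 5-1: 5-3-2-2 not covered. → 2%.
Line B: prepared fish product → 5-1; frozen → 5-1-2; with added sugar → 5-1-2-1. Scheduled 27%. No special measure applies. → 27%.
Line C: prepared fish product → 5-1; frozen → 5-1-2; with no added sugar → 5-1-2-2. Scheduled 17%. Isolde agreement on 5-1: RVC < 50%. → 17%.
Line D: sugar confectionery → 5-4; in airtight containers → 5-4-2; with added sugar → 5-4-2-1. Scheduled 28%. Isolde agreement on 5-1: 5-4-2-1 not covered. → 28%.
Line E: bakery product → 5-3; in airtight containers → 5-3-1; with no added sugar → 5-3-1-2. Scheduled 35%. Valdor agreement on 5-1-1: 5-3-1-2 not covered. → 35%.
Sum: 2% + 27% + 17% + 28% + 35% = 109%.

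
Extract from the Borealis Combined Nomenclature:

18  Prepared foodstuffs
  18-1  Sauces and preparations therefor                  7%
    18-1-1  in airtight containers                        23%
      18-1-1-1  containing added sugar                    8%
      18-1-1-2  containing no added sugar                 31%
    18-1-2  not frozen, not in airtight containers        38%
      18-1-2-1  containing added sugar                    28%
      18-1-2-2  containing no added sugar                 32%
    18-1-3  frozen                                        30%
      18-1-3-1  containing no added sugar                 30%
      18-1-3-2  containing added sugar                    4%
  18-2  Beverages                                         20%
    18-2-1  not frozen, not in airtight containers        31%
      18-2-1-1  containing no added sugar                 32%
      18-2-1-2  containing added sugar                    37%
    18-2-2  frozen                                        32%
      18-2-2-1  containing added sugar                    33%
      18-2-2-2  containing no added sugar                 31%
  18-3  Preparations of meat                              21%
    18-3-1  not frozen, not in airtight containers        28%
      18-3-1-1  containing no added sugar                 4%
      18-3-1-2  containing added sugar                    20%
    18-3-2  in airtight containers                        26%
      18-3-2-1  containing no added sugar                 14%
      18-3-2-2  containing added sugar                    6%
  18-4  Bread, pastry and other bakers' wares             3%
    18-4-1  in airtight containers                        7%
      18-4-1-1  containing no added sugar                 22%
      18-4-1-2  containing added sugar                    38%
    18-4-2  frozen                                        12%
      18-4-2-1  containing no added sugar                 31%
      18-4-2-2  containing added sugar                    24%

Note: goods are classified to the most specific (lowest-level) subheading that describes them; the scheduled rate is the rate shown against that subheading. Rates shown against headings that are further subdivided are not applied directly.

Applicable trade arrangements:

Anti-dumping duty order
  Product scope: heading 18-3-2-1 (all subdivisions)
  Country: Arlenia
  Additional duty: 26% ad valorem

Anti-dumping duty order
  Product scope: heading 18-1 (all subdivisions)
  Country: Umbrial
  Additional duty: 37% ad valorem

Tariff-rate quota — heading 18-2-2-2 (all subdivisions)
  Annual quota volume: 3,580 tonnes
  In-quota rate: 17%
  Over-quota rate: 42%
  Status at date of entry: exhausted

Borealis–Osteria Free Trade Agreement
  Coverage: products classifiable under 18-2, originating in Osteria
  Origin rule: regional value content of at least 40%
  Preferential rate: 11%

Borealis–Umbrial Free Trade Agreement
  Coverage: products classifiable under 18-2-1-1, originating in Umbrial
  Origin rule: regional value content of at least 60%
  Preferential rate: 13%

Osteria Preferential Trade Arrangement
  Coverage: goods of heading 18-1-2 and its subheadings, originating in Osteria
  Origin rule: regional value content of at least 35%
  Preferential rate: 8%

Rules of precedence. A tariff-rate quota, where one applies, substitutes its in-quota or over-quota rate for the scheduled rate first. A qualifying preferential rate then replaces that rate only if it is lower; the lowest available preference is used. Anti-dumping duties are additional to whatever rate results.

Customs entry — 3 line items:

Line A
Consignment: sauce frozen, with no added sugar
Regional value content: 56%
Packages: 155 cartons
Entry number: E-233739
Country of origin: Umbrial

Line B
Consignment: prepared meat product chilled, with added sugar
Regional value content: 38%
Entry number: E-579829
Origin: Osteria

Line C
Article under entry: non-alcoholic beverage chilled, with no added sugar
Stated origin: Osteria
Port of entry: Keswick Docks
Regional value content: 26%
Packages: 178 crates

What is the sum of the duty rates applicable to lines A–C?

Line A: sauce → 18-1; frozen → 18-1-3; with no added sugar → 18-1-3-1. Scheduled 30%. Umbrial agreement on 18-2-1-1: 18-1-3-1 not covered; anti-dumping (Umbrial, 18-1): +37%; total 30% + 37% = 67%. → 67%.
Line B: prepared meat product → 18-3; chilled → 18-3-1; with added sugar → 18-3-1-2. Scheduled 20%. Osteria agreement on 18-2: 18-3-1-2 not covered; Osteria agreement on 18-1-2: 18-3-1-2 not covered. → 20%.
Line C: non-alcoholic beverage → 18-2; chilled → 18-2-1; with no added sugar → 18-2-1-1. Scheduled 32%. Osteria agreement on 18-2: RVC < 40%; Osteria agreement on 18-1-2: 18-2-1-1 not covered. → 32%.
Sum: 67% + 20% + 32% = 119%.

119%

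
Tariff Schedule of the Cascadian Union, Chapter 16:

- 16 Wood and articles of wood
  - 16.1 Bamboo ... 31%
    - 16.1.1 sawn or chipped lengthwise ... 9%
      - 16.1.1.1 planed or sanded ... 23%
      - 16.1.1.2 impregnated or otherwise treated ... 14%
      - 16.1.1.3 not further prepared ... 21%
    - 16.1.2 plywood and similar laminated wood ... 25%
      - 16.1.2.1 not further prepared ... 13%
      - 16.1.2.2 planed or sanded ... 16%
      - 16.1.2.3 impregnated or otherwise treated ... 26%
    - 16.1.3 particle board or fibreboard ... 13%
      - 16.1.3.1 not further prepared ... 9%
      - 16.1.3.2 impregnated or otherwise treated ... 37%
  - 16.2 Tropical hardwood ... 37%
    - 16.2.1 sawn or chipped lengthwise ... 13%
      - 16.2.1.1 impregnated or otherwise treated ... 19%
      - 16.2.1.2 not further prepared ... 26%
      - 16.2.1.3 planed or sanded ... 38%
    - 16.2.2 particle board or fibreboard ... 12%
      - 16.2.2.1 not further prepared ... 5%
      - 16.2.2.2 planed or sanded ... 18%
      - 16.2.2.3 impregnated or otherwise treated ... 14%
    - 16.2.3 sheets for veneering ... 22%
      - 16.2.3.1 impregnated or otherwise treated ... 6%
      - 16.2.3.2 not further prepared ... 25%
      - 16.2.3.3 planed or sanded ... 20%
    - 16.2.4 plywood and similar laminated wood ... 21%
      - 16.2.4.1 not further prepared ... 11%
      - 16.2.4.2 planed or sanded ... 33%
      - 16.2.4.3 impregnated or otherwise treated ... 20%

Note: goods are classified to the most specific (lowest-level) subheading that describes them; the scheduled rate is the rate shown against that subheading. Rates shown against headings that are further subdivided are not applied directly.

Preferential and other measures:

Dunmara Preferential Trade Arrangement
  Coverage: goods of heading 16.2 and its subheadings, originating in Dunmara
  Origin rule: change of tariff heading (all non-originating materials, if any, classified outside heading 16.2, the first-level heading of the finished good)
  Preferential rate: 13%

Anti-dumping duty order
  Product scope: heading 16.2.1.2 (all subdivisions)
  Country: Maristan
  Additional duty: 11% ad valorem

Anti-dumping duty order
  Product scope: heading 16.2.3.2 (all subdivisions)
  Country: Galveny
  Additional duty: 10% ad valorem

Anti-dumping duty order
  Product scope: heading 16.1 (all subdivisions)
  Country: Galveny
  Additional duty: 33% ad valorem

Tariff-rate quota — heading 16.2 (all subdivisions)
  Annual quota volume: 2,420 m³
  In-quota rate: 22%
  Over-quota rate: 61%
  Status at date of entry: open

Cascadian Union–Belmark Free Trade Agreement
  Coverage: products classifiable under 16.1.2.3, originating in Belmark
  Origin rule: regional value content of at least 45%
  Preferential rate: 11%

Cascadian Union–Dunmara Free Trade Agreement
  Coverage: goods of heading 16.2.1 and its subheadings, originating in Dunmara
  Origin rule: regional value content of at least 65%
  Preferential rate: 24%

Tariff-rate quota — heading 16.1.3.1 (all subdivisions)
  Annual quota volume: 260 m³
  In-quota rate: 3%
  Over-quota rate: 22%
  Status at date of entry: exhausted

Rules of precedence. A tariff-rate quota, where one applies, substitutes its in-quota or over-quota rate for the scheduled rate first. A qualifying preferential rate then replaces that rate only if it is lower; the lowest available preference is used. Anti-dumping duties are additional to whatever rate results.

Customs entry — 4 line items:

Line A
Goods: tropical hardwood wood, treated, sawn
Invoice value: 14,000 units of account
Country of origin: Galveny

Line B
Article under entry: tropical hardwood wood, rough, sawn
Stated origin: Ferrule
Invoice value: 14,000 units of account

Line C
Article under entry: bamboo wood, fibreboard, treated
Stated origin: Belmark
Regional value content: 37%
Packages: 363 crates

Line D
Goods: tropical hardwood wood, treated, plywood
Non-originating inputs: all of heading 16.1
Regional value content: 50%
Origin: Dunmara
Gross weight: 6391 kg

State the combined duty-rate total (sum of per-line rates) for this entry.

94%

Line A: tropical hardwood → 16.2; sawn → 16.2.1; treated → 16.2.1.1. Scheduled 19%. quota on 16.2 open → in-quota 22%. → 22%.
Line B: tropical hardwood → 16.2; sawn → 16.2.1; rough → 16.2.1.2. Scheduled 26%. quota on 16.2 open → in-quota 22%. → 22%.
Line C: bamboo → 16.1; fibreboard → 16.1.3; treated → 16.1.3.2. Scheduled 37%. Belmark agreement on 16.1.2.3: 16.1.3.2 not covered. → 37%.
Line D: tropical hardwood → 16.2; plywood → 16.2.4; treated → 16.2.4.3. Scheduled 20%. quota on 16.2 open → in-quota 22%; Dunmara agreement on 16.2: CTH met → 13% available; Dunmara agreement on 16.2.1: 16.2.4.3 not covered; preferential 13%. → 13%.
Sum: 22% + 22% + 37% + 13% = 94%.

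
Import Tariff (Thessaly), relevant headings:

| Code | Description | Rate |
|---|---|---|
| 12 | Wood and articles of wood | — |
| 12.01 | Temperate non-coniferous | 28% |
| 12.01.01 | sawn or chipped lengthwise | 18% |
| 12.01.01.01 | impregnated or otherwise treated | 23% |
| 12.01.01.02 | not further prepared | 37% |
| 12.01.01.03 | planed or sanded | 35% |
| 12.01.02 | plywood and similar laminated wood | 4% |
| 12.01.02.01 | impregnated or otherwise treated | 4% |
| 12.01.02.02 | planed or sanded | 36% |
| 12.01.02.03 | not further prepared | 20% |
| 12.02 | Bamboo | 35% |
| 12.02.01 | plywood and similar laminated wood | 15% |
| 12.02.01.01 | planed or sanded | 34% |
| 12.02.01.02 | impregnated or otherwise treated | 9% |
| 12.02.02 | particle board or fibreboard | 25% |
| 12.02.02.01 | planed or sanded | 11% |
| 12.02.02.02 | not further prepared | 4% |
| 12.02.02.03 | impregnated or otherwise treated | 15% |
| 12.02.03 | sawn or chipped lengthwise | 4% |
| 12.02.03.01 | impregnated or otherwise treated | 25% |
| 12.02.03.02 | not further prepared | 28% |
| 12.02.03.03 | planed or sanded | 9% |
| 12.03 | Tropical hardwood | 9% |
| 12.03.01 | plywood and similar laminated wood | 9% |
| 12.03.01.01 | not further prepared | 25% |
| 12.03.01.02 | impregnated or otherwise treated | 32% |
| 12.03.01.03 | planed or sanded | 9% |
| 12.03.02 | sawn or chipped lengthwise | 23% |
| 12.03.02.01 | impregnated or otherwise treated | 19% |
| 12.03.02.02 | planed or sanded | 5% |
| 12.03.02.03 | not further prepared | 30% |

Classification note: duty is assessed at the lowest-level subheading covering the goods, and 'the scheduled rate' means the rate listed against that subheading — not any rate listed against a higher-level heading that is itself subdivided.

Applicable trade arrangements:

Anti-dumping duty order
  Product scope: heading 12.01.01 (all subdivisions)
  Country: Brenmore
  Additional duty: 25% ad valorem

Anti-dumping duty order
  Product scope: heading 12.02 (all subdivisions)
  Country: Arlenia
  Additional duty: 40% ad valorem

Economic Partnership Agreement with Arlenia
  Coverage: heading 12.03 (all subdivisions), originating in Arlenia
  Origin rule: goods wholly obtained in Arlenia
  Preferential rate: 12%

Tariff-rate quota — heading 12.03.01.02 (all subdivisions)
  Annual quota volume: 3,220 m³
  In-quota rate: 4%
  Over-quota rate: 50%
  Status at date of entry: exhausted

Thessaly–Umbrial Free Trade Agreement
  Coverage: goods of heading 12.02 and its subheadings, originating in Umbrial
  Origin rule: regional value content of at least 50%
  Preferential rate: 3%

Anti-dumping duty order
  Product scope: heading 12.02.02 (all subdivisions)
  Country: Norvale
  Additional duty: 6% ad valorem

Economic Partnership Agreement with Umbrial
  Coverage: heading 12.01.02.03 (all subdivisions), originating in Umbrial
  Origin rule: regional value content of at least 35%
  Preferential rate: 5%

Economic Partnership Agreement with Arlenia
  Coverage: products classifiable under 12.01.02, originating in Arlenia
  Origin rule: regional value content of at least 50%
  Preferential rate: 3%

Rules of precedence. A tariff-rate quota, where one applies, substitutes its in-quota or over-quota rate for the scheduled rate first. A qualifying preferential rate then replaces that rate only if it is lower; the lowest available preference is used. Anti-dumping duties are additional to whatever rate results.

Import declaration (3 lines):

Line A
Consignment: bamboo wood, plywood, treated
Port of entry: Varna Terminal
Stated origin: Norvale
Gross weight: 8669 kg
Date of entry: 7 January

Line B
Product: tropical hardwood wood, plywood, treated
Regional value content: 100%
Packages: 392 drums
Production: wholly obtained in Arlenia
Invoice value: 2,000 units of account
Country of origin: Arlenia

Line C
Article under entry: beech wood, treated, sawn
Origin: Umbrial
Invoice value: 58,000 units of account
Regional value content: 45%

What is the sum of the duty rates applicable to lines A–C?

Line A: bamboo → 12.02; plywood → 12.02.01; treated → 12.02.01.02. Scheduled 9%. No special measure applies. → 9%.
Line B: tropical hardwood → 12.03; plywood → 12.03.01; treated → 12.03.01.02. Scheduled 32%. quota on 12.03.01.02 exhausted → over-quota 50%; Arlenia agreement on 12.03: wholly obtained → 12% available; Arlenia agreement on 12.01.02: 12.03.01.02 not covered; preferential 12%. → 12%.
Line C: beech → 12.01; sawn → 12.01.01; treated → 12.01.01.01. Scheduled 23%. Umbrial agreement on 12.02: 12.01.01.01 not covered; Umbrial agreement on 12.01.02.03: 12.01.01.01 not covered. → 23%.
Sum: 9% + 12% + 23% = 44%.

44%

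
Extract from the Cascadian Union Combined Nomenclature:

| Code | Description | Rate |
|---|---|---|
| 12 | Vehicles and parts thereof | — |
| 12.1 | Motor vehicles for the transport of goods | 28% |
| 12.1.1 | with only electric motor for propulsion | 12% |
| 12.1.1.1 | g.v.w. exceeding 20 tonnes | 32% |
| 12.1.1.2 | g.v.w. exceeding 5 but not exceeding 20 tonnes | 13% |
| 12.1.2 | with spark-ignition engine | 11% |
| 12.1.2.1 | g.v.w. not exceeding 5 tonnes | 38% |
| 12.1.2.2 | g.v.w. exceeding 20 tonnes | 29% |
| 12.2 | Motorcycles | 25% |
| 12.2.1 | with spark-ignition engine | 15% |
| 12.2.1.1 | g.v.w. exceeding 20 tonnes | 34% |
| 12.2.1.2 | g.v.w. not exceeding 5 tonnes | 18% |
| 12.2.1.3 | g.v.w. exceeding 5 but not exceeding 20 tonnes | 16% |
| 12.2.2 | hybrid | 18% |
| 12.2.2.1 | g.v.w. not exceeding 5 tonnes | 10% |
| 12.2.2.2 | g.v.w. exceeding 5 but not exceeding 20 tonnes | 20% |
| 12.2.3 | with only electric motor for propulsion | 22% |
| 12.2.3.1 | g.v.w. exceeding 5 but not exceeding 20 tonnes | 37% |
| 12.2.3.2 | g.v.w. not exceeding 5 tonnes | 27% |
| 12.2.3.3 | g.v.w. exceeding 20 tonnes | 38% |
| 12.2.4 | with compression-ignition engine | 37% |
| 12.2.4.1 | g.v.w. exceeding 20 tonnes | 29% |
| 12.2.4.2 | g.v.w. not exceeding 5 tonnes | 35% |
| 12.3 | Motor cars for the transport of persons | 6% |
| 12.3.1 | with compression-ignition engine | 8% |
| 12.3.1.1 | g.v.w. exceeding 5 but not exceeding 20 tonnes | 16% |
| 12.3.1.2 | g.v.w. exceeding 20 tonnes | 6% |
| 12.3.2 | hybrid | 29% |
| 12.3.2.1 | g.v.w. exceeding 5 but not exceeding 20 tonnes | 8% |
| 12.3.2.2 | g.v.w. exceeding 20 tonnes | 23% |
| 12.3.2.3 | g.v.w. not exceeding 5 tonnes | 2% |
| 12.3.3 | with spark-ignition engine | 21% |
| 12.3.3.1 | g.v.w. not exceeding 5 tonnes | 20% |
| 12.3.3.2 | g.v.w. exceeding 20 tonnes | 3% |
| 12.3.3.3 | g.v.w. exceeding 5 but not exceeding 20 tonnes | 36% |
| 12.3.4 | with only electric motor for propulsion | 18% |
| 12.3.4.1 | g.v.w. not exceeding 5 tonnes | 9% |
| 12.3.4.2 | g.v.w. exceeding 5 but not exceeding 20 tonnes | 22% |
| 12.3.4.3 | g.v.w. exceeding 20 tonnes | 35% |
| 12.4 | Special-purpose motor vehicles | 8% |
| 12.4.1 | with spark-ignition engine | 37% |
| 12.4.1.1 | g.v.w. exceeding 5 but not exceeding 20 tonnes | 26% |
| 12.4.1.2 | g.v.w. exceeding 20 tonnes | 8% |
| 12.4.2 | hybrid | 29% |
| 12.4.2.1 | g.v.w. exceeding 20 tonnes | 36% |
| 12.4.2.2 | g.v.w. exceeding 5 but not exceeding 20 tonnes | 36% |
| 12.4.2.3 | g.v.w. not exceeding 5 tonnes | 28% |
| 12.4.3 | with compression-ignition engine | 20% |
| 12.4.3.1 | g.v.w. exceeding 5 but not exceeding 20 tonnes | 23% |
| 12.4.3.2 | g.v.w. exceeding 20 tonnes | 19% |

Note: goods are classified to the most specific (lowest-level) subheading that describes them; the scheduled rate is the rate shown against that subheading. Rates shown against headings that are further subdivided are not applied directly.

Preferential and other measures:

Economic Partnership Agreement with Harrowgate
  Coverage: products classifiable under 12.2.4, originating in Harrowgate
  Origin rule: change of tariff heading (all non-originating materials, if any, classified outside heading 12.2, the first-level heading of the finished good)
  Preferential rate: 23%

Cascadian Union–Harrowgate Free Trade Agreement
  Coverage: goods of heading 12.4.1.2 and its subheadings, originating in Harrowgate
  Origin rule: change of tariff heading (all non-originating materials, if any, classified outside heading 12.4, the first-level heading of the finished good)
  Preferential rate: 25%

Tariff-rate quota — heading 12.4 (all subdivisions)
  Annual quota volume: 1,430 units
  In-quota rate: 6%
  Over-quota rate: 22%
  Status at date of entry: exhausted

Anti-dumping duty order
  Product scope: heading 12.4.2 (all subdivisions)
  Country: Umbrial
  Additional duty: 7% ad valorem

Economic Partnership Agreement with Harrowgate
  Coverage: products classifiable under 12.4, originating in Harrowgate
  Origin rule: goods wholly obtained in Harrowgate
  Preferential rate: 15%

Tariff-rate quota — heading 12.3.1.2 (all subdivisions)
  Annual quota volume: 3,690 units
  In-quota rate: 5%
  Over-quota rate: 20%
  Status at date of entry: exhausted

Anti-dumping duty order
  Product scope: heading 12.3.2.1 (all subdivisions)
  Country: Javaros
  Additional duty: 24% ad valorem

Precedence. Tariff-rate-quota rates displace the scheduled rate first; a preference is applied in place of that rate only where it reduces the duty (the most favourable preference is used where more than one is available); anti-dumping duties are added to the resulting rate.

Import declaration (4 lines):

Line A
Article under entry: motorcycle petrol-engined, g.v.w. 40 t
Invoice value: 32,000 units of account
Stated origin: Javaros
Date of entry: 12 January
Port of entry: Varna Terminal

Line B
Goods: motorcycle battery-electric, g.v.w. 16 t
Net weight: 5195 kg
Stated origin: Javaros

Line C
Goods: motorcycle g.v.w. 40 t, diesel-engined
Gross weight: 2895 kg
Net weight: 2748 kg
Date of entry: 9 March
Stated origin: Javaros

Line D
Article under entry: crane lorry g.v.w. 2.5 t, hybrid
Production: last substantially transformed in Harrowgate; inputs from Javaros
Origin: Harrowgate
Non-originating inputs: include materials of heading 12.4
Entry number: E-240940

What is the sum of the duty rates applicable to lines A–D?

122%

Line A: motorcycle → 12.2; petrol-engined → 12.2.1; g.v.w. 40 t → 12.2.1.1. Scheduled 34%. No special measure applies. → 34%.
Line B: motorcycle → 12.2; battery-electric → 12.2.3; g.v.w. 16 t → 12.2.3.1. Scheduled 37%. No special measure applies. → 37%.
Line C: motorcycle → 12.2; diesel-engined → 12.2.4; g.v.w. 40 t → 12.2.4.1. Scheduled 29%. No special measure applies. → 29%.
Line D: crane lorry → 12.4; hybrid → 12.4.2; g.v.w. 2.5 t → 12.4.2.3. Scheduled 28%. quota on 12.4 exhausted → over-quota 22%; Harrowgate agreement on 12.2.4: 12.4.2.3 not covered; Harrowgate agreement on 12.4.1.2: 12.4.2.3 not covered; Harrowgate agreement on 12.4: not wholly obtained. → 22%.
Sum: 34% + 37% + 29% + 22% = 122%.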